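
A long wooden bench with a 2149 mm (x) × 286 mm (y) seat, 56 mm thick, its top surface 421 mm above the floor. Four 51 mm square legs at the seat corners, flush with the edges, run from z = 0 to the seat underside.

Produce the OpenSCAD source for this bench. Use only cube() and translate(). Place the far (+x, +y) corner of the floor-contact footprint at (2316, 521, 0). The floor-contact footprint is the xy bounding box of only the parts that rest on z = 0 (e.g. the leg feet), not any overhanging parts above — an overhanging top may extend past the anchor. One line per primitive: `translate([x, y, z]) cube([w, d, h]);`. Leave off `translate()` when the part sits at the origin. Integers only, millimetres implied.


// leg_h = 421 − 56 = 365
translate([167, 235, 365]) cube([2149, 286, 56]);
translate([167, 235, 0]) cube([51, 51, 365]);
translate([167, 470, 0]) cube([51, 51, 365]);
translate([2265, 235, 0]) cube([51, 51, 365]);
translate([2265, 470, 0]) cube([51, 51, 365]);


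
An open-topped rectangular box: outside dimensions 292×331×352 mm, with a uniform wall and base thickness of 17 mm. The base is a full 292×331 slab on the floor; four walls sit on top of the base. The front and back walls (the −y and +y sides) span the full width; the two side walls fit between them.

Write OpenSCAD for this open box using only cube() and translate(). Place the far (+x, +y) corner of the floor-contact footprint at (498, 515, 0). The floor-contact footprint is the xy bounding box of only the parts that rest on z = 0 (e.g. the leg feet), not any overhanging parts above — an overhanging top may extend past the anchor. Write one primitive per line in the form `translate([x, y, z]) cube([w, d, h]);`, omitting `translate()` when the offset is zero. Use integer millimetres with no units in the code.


translate([206, 184, 0]) cube([292, 331, 17]);
translate([206, 184, 17]) cube([292, 17, 335]);
translate([206, 498, 17]) cube([292, 17, 335]);
translate([206, 201, 17]) cube([17, 297, 335]);
translate([481, 201, 17]) cube([17, 297, 335]);


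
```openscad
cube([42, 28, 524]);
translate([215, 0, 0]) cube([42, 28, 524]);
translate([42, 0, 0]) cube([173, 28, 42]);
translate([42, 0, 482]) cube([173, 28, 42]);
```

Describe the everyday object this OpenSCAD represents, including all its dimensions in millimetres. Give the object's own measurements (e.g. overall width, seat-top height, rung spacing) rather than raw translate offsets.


A rectangular picture frame lying in the x–z plane (depth along y). The opening is 173 mm wide (x) by 440 mm tall (z), surrounded by a border 42 mm wide on all four sides. The frame is 28 mm deep and is made of two full-height vertical stiles with two horizontal rails fitted between them.


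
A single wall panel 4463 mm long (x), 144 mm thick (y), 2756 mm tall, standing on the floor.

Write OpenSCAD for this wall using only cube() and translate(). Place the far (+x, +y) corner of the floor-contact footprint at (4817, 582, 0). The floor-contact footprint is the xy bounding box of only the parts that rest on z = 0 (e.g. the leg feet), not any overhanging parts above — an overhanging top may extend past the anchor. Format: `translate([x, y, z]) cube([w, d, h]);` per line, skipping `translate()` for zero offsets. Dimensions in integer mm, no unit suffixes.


translate([354, 438, 0]) cube([4463, 144, 2756]);


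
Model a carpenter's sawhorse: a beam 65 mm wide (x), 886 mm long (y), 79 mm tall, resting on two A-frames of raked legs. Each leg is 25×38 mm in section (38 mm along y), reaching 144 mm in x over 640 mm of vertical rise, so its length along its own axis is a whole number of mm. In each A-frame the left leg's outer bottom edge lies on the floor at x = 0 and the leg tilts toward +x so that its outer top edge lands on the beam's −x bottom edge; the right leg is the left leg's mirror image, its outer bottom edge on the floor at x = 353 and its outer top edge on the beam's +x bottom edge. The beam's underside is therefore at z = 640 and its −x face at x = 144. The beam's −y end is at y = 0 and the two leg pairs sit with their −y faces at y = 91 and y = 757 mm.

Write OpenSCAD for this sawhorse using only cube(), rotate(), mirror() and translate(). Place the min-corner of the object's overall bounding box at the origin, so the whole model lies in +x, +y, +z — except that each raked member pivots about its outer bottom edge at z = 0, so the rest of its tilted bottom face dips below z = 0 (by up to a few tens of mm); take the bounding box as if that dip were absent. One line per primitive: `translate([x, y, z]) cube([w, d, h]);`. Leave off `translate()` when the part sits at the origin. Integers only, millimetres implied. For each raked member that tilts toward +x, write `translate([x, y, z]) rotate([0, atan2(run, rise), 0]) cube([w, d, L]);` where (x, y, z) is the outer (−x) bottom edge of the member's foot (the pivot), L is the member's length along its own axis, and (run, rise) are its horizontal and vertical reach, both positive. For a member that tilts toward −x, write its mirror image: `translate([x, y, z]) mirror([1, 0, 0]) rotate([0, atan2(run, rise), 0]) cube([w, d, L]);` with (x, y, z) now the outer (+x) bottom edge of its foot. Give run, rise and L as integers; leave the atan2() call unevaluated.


translate([144, 0, 640]) cube([65, 886, 79]);
translate([0, 91, 0]) rotate([0, atan2(144, 640), 0]) cube([25, 38, 656]);
translate([353, 91, 0]) mirror([1, 0, 0]) rotate([0, atan2(144, 640), 0]) cube([25, 38, 656]);
translate([0, 757, 0]) rotate([0, atan2(144, 640), 0]) cube([25, 38, 656]);
translate([353, 757, 0]) mirror([1, 0, 0]) rotate([0, atan2(144, 640), 0]) cube([25, 38, 656]);


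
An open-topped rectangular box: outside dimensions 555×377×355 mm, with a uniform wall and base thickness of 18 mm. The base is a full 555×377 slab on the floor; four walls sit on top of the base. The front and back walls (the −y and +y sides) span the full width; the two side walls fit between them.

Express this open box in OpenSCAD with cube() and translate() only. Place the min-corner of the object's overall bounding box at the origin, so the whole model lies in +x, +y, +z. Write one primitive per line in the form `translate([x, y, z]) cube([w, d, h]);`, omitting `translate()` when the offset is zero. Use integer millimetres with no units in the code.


cube([555, 377, 18]);
translate([0, 0, 18]) cube([555, 18, 337]);
translate([0, 359, 18]) cube([555, 18, 337]);
translate([0, 18, 18]) cube([18, 341, 337]);
translate([537, 18, 18]) cube([18, 341, 337]);


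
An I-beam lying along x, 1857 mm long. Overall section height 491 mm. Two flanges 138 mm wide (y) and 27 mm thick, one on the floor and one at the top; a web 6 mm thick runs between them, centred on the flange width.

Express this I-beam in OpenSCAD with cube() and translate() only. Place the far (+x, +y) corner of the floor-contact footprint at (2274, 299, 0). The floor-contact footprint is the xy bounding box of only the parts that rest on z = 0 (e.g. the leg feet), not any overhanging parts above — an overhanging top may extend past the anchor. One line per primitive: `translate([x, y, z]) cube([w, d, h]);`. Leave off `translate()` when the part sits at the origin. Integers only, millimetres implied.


translate([417, 161, 0]) cube([1857, 138, 27]);
translate([417, 227, 27]) cube([1857, 6, 437]);
translate([417, 161, 464]) cube([1857, 138, 27]);


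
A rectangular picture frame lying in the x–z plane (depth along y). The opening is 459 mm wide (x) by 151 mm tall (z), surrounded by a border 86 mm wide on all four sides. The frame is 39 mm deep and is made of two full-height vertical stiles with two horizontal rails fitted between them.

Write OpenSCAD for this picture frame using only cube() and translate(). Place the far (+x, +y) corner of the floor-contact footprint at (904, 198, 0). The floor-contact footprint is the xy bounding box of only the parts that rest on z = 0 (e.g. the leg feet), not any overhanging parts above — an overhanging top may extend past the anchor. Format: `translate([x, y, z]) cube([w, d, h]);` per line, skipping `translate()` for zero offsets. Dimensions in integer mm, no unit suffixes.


translate([273, 159, 0]) cube([86, 39, 323]);
translate([818, 159, 0]) cube([86, 39, 323]);
translate([359, 159, 0]) cube([459, 39, 86]);
translate([359, 159, 237]) cube([459, 39, 86]);


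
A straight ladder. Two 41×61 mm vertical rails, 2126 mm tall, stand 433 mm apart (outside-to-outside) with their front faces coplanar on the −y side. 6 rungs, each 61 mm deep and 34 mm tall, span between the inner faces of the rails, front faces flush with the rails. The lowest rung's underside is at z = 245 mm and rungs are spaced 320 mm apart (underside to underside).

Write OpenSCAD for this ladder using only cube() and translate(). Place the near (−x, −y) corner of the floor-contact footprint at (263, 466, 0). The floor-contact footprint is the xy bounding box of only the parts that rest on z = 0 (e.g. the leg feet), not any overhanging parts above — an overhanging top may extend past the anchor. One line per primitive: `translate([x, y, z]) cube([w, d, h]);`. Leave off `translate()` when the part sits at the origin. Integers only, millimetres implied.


translate([263, 466, 0]) cube([41, 61, 2126]);
translate([655, 466, 0]) cube([41, 61, 2126]);
translate([304, 466, 245]) cube([351, 61, 34]);
translate([304, 466, 565]) cube([351, 61, 34]);
translate([304, 466, 885]) cube([351, 61, 34]);
translate([304, 466, 1205]) cube([351, 61, 34]);
translate([304, 466, 1525]) cube([351, 61, 34]);
translate([304, 466, 1845]) cube([351, 61, 34]);


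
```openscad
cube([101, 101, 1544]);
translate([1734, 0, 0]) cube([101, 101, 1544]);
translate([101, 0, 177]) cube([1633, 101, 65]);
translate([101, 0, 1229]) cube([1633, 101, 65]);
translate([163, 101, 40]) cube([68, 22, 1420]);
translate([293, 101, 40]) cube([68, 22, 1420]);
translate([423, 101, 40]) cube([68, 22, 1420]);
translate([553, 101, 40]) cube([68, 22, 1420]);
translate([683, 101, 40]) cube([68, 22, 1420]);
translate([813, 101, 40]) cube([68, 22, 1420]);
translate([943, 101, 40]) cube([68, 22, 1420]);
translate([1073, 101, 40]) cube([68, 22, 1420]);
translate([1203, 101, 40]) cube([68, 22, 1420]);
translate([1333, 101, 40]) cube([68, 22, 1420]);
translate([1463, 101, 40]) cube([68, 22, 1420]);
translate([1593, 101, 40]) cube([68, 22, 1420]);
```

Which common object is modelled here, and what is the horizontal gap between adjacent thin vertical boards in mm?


A fence section. The picket gap is 62 mm.

Two posts, two rails, 12 pickets — a fence section. Span 1633 mm holds 12 pickets of 68 mm with 13 equal gaps: ⌊(1633 − 12·68) / 13⌋ = 62 mm.


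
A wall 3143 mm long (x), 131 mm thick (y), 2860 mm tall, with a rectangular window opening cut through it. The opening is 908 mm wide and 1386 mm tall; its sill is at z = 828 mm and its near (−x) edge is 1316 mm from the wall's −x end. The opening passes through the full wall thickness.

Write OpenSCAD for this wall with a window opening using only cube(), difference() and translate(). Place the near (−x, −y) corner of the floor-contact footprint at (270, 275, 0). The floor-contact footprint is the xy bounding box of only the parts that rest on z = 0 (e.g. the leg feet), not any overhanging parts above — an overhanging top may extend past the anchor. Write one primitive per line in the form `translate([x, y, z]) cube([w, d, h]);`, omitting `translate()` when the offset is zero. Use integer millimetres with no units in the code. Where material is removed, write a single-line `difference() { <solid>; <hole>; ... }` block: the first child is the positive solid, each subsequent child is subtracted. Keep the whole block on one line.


difference() { translate([270, 275, 0]) cube([3143, 131, 2860]); translate([1586, 275, 828]) cube([908, 131, 1386]); }


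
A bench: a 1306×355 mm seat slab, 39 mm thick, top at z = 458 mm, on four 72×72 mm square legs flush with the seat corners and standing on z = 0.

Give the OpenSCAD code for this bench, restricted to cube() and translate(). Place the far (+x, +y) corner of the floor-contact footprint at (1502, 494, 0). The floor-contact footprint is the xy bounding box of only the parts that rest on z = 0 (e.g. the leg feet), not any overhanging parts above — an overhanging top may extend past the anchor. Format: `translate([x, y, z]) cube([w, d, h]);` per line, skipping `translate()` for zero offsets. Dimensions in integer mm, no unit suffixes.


// leg_h = 458 − 39 = 419
translate([196, 139, 419]) cube([1306, 355, 39]);
translate([196, 139, 0]) cube([72, 72, 419]);
translate([196, 422, 0]) cube([72, 72, 419]);
translate([1430, 139, 0]) cube([72, 72, 419]);
translate([1430, 422, 0]) cube([72, 72, 419]);


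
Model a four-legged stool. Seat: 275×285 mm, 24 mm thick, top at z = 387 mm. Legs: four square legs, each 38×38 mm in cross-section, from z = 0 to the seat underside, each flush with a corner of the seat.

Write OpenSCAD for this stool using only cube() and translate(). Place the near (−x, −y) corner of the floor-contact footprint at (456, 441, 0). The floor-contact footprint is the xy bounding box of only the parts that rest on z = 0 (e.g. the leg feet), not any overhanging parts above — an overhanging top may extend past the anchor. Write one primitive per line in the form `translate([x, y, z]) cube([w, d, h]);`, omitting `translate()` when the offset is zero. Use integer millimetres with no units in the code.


translate([456, 441, 363]) cube([275, 285, 24]);
translate([456, 441, 0]) cube([38, 38, 363]);
translate([693, 441, 0]) cube([38, 38, 363]);
translate([456, 688, 0]) cube([38, 38, 363]);
translate([693, 688, 0]) cube([38, 38, 363]);


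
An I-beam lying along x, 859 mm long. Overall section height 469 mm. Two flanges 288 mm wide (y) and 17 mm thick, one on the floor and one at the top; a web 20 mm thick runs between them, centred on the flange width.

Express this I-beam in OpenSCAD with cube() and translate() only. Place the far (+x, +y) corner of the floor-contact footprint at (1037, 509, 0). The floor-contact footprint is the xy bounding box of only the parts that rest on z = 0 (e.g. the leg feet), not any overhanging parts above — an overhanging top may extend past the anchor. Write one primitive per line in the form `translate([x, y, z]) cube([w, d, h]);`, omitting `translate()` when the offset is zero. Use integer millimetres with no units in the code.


translate([178, 221, 0]) cube([859, 288, 17]);
translate([178, 355, 17]) cube([859, 20, 435]);
translate([178, 221, 452]) cube([859, 288, 17]);


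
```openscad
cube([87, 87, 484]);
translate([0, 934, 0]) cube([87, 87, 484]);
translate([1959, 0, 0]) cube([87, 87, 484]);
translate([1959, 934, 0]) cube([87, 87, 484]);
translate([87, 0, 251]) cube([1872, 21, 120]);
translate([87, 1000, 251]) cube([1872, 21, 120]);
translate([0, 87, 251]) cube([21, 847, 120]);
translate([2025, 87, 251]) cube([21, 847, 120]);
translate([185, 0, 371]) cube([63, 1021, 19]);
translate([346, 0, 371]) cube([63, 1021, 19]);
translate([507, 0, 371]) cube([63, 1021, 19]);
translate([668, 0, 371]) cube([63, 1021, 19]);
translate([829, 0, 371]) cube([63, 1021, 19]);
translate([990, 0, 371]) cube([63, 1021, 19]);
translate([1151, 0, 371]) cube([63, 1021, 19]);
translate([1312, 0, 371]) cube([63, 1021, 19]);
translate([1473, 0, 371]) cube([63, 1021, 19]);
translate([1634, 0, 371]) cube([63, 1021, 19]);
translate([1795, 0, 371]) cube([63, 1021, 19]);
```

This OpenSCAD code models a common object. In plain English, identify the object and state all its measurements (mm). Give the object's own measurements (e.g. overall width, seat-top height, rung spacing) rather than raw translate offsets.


A bed frame 2046 mm long (x) by 1021 mm wide (y). Four 87×87 mm corner posts, 484 mm tall, at the corners of the footprint. Four rails of 21 mm thickness and 120 mm height run between adjacent posts with their undersides at z = 251 mm, their outer faces flush with the outside of the frame (the two x-running rails run between the posts' inner faces; the two y-running rails run between the posts' inner faces). 11 slats, each 63 mm wide (x) and 19 mm thick, lie across the top of the two x-running rails, running the full 1021 mm width of the frame in y; along x they sit between the end posts with a 98 mm gap after the −x posts and between neighbouring slats, leaving 101 mm before the +x posts.


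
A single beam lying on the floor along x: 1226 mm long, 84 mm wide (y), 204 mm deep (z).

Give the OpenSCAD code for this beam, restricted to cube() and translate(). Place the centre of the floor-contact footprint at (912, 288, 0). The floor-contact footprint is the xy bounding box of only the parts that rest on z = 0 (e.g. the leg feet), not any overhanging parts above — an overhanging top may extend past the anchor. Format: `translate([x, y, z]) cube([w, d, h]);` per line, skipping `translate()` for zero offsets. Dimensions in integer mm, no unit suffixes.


translate([299, 246, 0]) cube([1226, 84, 204]);


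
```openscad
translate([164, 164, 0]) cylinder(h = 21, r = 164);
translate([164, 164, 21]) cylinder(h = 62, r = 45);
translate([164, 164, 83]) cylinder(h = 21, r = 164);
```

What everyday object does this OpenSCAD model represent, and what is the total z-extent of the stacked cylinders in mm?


A spool. The overall height is 104 mm.

Three coaxial cylinders, large–small–large — a spool. Two 21 mm flanges and a 62 mm core give 21 + 62 + 21 = 104 mm.


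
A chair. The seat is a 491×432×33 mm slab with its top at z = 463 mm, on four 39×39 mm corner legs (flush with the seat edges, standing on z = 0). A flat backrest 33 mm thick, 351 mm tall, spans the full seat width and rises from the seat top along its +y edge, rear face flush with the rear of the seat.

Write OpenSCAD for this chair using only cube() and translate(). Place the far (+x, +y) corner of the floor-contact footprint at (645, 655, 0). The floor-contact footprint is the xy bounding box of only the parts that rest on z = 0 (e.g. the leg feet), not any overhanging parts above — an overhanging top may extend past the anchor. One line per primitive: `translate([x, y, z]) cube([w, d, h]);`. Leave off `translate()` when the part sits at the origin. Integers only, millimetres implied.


translate([154, 223, 430]) cube([491, 432, 33]);
translate([154, 223, 0]) cube([39, 39, 430]);
translate([606, 223, 0]) cube([39, 39, 430]);
translate([154, 616, 0]) cube([39, 39, 430]);
translate([606, 616, 0]) cube([39, 39, 430]);
translate([154, 622, 463]) cube([491, 33, 351]);


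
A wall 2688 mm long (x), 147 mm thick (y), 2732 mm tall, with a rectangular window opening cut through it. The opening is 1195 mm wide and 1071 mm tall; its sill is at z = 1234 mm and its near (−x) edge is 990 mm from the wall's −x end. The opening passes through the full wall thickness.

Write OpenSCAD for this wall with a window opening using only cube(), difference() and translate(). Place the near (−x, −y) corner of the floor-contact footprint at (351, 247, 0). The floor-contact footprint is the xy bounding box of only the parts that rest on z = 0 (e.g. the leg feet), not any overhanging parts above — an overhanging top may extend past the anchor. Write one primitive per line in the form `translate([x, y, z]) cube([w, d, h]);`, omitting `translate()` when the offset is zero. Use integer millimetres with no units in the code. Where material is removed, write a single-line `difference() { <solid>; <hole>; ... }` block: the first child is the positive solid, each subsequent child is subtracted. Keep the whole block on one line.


difference() { translate([351, 247, 0]) cube([2688, 147, 2732]); translate([1341, 247, 1234]) cube([1195, 147, 1071]); }


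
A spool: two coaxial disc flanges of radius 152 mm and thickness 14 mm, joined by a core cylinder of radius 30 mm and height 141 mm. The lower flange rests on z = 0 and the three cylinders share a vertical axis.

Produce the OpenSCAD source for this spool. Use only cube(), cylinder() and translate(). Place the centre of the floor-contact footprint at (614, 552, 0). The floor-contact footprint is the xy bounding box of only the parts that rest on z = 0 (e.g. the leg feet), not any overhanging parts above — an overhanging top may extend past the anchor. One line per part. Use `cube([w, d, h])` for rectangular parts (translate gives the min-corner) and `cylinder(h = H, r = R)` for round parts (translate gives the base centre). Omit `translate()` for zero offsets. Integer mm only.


translate([614, 552, 0]) cylinder(h = 14, r = 152);
translate([614, 552, 14]) cylinder(h = 141, r = 30);
translate([614, 552, 155]) cylinder(h = 14, r = 152);


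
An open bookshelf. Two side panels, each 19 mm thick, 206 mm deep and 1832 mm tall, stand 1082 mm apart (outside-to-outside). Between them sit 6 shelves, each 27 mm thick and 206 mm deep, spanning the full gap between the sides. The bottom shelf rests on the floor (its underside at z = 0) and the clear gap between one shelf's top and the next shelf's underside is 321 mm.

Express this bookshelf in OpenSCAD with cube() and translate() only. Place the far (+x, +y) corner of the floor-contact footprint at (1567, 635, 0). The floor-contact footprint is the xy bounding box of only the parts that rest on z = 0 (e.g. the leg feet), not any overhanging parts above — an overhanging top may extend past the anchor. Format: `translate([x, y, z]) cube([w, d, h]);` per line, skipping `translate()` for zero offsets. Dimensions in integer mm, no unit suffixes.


translate([485, 429, 0]) cube([19, 206, 1832]);
translate([1548, 429, 0]) cube([19, 206, 1832]);
translate([504, 429, 0]) cube([1044, 206, 27]);
translate([504, 429, 348]) cube([1044, 206, 27]);
translate([504, 429, 696]) cube([1044, 206, 27]);
translate([504, 429, 1044]) cube([1044, 206, 27]);
translate([504, 429, 1392]) cube([1044, 206, 27]);
translate([504, 429, 1740]) cube([1044, 206, 27]);


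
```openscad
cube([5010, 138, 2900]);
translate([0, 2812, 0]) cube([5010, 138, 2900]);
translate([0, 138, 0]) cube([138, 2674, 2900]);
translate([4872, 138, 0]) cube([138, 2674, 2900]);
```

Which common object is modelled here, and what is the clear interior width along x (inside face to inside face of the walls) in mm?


A house (or room) frame. The interior width is 4734 mm.

Four 2900 mm walls enclosing a rectangle with no floor or roof — a room or house frame. Outside width is 5010 mm and wall thickness is 138 mm, so the interior width is 5010 − 2 × 138 = 4734 mm.


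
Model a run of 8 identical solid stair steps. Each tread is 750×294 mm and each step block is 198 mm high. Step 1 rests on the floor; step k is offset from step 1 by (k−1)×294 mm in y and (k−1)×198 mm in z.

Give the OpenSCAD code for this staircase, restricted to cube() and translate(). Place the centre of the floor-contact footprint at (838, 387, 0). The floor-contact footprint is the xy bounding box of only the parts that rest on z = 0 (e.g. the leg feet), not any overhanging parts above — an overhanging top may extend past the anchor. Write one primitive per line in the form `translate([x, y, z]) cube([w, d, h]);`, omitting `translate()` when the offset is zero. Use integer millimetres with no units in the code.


translate([463, 240, 0]) cube([750, 294, 198]);
translate([463, 534, 198]) cube([750, 294, 198]);
translate([463, 828, 396]) cube([750, 294, 198]);
translate([463, 1122, 594]) cube([750, 294, 198]);
translate([463, 1416, 792]) cube([750, 294, 198]);
translate([463, 1710, 990]) cube([750, 294, 198]);
translate([463, 2004, 1188]) cube([750, 294, 198]);
translate([463, 2298, 1386]) cube([750, 294, 198]);


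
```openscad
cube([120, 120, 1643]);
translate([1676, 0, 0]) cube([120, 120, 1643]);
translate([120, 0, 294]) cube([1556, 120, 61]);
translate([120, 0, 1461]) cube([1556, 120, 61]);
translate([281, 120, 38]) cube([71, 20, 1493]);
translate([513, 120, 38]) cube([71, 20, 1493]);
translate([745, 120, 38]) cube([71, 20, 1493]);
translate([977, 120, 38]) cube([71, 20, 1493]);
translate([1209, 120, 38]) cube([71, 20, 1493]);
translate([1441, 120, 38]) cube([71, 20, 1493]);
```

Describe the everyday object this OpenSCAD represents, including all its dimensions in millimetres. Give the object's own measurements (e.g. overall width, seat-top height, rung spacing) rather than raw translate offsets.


A fence section. Two 120×120 mm posts, 1643 mm tall, stand on the floor with a clear span of 1556 mm between their inner faces. Two horizontal rails of 120×61 mm section span the gap between the posts with their undersides at z = 294 mm and z = 1461 mm, flush with the posts' −y face. 6 pickets, each 71 mm wide, 20 mm thick and 1493 mm tall, are fixed to the +y face of the rails with their bottoms at z = 38 mm, spaced across the span with a 161 mm gap after the −x post and between neighbouring pickets, with 164 mm left before the +x post.


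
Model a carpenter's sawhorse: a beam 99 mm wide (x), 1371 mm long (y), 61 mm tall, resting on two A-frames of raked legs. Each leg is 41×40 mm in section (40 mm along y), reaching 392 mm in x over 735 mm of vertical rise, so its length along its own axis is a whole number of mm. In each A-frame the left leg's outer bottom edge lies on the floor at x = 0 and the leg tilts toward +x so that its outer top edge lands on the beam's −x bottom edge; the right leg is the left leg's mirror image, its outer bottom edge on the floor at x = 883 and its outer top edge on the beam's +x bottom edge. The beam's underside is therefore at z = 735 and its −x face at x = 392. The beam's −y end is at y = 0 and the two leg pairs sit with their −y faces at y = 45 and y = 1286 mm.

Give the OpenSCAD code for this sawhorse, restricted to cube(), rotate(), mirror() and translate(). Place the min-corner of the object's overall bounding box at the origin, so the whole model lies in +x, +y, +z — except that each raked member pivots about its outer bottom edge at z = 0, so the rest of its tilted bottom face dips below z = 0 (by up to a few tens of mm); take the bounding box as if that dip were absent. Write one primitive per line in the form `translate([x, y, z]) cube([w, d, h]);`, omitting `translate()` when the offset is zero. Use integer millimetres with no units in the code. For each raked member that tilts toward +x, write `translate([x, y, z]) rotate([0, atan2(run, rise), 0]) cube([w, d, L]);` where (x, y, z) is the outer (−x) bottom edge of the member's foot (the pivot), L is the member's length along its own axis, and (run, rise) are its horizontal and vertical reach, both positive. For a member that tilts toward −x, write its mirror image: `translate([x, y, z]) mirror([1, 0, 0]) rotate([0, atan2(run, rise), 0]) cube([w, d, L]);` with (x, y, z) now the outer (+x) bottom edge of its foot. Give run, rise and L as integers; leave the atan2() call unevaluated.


translate([392, 0, 735]) cube([99, 1371, 61]);
translate([0, 45, 0]) rotate([0, atan2(392, 735), 0]) cube([41, 40, 833]);
translate([883, 45, 0]) mirror([1, 0, 0]) rotate([0, atan2(392, 735), 0]) cube([41, 40, 833]);
translate([0, 1286, 0]) rotate([0, atan2(392, 735), 0]) cube([41, 40, 833]);
translate([883, 1286, 0]) mirror([1, 0, 0]) rotate([0, atan2(392, 735), 0]) cube([41, 40, 833]);


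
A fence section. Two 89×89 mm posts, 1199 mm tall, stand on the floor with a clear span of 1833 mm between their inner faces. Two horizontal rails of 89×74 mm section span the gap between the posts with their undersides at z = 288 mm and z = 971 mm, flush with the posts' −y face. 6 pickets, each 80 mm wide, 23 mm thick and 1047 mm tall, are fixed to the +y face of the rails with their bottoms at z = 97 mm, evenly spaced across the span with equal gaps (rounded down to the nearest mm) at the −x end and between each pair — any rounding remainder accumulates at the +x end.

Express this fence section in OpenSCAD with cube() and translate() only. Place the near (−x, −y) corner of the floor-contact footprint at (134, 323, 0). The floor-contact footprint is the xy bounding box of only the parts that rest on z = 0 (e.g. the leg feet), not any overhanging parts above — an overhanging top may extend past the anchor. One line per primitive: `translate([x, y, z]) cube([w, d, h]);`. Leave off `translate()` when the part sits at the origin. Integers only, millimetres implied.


translate([134, 323, 0]) cube([89, 89, 1199]);
translate([2056, 323, 0]) cube([89, 89, 1199]);
translate([223, 323, 288]) cube([1833, 89, 74]);
translate([223, 323, 971]) cube([1833, 89, 74]);
translate([416, 412, 97]) cube([80, 23, 1047]);
translate([689, 412, 97]) cube([80, 23, 1047]);
translate([962, 412, 97]) cube([80, 23, 1047]);
translate([1235, 412, 97]) cube([80, 23, 1047]);
translate([1508, 412, 97]) cube([80, 23, 1047]);
translate([1781, 412, 97]) cube([80, 23, 1047]);


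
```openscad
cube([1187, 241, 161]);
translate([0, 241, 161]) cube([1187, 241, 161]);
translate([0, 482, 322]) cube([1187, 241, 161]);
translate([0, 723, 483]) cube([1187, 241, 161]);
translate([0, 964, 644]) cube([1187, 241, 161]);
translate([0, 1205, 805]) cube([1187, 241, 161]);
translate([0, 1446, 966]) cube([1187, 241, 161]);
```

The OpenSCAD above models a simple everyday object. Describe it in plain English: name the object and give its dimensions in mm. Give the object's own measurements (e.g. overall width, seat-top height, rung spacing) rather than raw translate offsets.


A straight staircase of 7 solid steps. Each step is 1187 mm wide (x), 241 mm deep (y, the going) and 161 mm tall (the rise). The first step rests on the floor; each subsequent step sits one going further in +y and one rise higher in +z, directly behind and above the previous step with no overlap.


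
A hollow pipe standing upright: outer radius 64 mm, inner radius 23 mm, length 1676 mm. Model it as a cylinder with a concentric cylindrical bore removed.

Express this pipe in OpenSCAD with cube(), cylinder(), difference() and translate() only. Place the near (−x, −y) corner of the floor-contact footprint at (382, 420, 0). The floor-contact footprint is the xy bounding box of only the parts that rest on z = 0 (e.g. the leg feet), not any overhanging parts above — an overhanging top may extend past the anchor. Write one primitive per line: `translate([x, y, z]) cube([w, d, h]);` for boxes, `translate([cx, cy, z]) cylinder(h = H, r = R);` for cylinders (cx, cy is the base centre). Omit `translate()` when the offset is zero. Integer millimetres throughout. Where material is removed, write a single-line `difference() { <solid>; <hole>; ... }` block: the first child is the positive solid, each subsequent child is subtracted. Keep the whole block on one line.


difference() { translate([446, 484, 0]) cylinder(h = 1676, r = 64); translate([446, 484, 0]) cylinder(h = 1676, r = 23); }


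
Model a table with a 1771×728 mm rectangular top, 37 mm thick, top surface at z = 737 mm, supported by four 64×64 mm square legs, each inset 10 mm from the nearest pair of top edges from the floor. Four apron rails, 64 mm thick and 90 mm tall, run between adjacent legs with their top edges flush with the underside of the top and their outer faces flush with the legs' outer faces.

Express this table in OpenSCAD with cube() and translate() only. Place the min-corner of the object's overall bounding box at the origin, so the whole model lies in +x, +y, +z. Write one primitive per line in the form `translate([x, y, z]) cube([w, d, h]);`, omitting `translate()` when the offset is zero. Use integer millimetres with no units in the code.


translate([0, 0, 700]) cube([1771, 728, 37]);
translate([10, 10, 0]) cube([64, 64, 700]);
translate([1697, 10, 0]) cube([64, 64, 700]);
translate([10, 654, 0]) cube([64, 64, 700]);
translate([1697, 654, 0]) cube([64, 64, 700]);
translate([74, 10, 610]) cube([1623, 64, 90]);
translate([74, 654, 610]) cube([1623, 64, 90]);
translate([10, 74, 610]) cube([64, 580, 90]);
translate([1697, 74, 610]) cube([64, 580, 90]);


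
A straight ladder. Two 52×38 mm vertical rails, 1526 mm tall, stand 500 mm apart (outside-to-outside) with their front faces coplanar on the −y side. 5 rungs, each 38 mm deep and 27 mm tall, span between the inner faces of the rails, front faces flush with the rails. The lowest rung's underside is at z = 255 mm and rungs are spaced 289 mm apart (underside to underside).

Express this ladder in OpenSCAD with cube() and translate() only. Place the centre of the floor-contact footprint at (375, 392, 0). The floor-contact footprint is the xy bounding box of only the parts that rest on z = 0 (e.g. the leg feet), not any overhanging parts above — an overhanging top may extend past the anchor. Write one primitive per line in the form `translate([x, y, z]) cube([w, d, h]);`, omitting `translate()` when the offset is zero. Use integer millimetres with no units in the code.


// rung span = 500 - 2*52 = 396
// rung[k] z = 255 + k*289
translate([125, 373, 0]) cube([52, 38, 1526]);
translate([573, 373, 0]) cube([52, 38, 1526]);
translate([177, 373, 255]) cube([396, 38, 27]);
translate([177, 373, 544]) cube([396, 38, 27]);
translate([177, 373, 833]) cube([396, 38, 27]);
translate([177, 373, 1122]) cube([396, 38, 27]);
translate([177, 373, 1411]) cube([396, 38, 27]);


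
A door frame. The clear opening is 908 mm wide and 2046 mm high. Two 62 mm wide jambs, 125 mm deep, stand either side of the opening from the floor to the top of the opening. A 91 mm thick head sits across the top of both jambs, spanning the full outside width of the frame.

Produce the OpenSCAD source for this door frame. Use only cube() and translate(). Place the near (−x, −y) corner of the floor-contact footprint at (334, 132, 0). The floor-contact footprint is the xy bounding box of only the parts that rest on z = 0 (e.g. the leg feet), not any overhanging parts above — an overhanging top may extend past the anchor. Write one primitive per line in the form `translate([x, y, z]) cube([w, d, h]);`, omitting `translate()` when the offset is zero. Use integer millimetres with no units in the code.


translate([334, 132, 0]) cube([62, 125, 2046]);
translate([1304, 132, 0]) cube([62, 125, 2046]);
translate([334, 132, 2046]) cube([1032, 125, 91]);


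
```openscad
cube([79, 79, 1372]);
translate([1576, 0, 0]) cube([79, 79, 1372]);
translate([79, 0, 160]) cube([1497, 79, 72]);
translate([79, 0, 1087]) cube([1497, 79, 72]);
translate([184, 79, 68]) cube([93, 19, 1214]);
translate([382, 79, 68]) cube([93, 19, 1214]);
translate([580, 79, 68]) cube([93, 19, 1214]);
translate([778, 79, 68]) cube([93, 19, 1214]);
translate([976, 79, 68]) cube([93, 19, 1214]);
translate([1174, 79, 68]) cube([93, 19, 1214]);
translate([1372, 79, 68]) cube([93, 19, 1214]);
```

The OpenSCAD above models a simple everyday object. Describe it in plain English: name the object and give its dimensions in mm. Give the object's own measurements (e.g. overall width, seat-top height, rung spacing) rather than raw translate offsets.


A fence section. Two 79×79 mm posts, 1372 mm tall, stand on the floor with a clear span of 1497 mm between their inner faces. Two horizontal rails of 79×72 mm section span the gap between the posts with their undersides at z = 160 mm and z = 1087 mm, flush with the posts' −y face. 7 pickets, each 93 mm wide, 19 mm thick and 1214 mm tall, are fixed to the +y face of the rails with their bottoms at z = 68 mm, spaced across the span with a 105 mm gap after the −x post and between neighbouring pickets, with 111 mm left before the +x post.


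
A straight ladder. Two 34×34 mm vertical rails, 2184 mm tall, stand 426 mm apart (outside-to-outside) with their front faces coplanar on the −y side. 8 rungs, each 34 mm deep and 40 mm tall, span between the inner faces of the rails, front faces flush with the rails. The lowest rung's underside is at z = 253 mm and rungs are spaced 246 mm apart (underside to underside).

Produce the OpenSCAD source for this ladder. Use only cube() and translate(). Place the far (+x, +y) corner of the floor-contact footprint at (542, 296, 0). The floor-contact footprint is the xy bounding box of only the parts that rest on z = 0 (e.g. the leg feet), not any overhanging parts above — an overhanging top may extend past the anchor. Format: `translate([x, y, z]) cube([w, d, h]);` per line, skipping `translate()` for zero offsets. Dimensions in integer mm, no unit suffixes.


translate([116, 262, 0]) cube([34, 34, 2184]);
translate([508, 262, 0]) cube([34, 34, 2184]);
translate([150, 262, 253]) cube([358, 34, 40]);
translate([150, 262, 499]) cube([358, 34, 40]);
translate([150, 262, 745]) cube([358, 34, 40]);
translate([150, 262, 991]) cube([358, 34, 40]);
translate([150, 262, 1237]) cube([358, 34, 40]);
translate([150, 262, 1483]) cube([358, 34, 40]);
translate([150, 262, 1729]) cube([358, 34, 40]);
translate([150, 262, 1975]) cube([358, 34, 40]);


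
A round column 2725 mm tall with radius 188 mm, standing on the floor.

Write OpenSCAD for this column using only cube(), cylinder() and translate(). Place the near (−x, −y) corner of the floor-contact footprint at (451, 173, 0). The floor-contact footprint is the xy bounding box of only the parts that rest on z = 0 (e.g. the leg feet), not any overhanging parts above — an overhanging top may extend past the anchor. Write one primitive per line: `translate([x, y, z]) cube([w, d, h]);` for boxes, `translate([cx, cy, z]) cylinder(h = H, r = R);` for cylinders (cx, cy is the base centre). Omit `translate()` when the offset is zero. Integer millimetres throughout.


translate([639, 361, 0]) cylinder(h = 2725, r = 188);


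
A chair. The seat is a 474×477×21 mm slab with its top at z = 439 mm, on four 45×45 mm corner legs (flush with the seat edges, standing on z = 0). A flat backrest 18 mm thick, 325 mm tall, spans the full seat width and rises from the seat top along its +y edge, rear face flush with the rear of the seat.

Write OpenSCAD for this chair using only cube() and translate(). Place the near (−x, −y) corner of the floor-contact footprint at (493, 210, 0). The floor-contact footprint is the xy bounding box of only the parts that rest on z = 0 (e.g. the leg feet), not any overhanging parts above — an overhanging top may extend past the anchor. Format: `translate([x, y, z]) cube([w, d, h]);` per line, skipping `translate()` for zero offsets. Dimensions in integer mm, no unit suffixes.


// leg_h = 439 - 21 = 418
translate([493, 210, 418]) cube([474, 477, 21]);
translate([493, 210, 0]) cube([45, 45, 418]);
translate([922, 210, 0]) cube([45, 45, 418]);
translate([493, 642, 0]) cube([45, 45, 418]);
translate([922, 642, 0]) cube([45, 45, 418]);
translate([493, 669, 439]) cube([474, 18, 325]);


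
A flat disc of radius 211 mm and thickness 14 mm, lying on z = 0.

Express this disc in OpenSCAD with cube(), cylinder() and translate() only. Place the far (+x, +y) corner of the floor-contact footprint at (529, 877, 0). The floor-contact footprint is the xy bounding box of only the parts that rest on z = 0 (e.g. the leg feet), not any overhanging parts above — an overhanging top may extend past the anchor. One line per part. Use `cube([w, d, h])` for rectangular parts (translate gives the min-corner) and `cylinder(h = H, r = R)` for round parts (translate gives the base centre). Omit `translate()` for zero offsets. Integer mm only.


translate([318, 666, 0]) cylinder(h = 14, r = 211);


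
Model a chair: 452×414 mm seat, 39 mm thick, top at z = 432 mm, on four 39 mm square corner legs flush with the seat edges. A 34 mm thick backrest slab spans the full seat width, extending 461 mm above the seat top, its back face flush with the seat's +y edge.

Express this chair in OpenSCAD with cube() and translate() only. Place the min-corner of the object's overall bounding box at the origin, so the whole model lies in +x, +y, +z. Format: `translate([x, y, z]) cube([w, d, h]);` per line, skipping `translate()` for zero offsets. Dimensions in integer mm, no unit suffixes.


// leg_h = 432 - 39 = 393
translate([0, 0, 393]) cube([452, 414, 39]);
cube([39, 39, 393]);
translate([413, 0, 0]) cube([39, 39, 393]);
translate([0, 375, 0]) cube([39, 39, 393]);
translate([413, 375, 0]) cube([39, 39, 393]);
translate([0, 380, 432]) cube([452, 34, 461]);
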